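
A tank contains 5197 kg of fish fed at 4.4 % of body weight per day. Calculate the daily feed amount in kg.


Feeding rate fraction = 4.4% / 100 = 0.044
Daily feed = 5197 kg * 0.044 = 228.668 kg/day

228.668 kg/day


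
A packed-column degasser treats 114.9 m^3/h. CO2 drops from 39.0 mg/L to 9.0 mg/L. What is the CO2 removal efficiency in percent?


CO2_out / CO2_in = 9.0 / 39.0 = 0.23076923
Fraction remaining = 0.23076923
efficiency = (1 - 0.23076923) * 100 = 76.9231 %

76.9231 %


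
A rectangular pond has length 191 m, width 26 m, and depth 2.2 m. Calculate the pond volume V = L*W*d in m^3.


Base area = L * W = 191 * 26 = 4966 m^2
Volume = area * depth = 4966 * 2.2 = 10925.2 m^3

10925.2 m^3


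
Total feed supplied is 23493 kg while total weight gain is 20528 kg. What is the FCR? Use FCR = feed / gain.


FCR = feed consumed / weight gained
FCR = 23493 kg / 20528 kg = 1.14444

1.14444


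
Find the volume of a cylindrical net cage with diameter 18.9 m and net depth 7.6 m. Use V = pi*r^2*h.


r = d/2 = 18.9/2 = 9.45 m
Base area = pi*r^2 = pi*9.45^2 = 280.55208 m^2
Volume = 280.55208 * 7.6 = 2132.2 m^3

2132.2 m^3


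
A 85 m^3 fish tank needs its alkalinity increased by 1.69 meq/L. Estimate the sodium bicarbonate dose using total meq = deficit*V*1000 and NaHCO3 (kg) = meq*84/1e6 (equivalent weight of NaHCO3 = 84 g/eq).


Tank volume in L = 85 m^3 * 1000 = 85000 L
Total meq required = 1.69 meq/L * 85000 L = 143650 meq
NaHCO3 mass = 143650 meq * 84 mg/meq / 1e6 = 12.0666 kg

12.0666 kg


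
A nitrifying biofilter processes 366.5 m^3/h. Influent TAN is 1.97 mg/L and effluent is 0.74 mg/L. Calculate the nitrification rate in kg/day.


Concentration drop: TAN_in - TAN_out = 1.97 - 0.74 = 1.23 mg/L
Hourly TAN removed = Q * dTAN = 366.5 m^3/h * 1.23 mg/L = 450.795 g/h  (m^3/h * mg/L = g/h)
Daily TAN removed = 450.795 * 24 = 10819.08 g/day
Convert to kg/day: 10819.08 / 1000 = 10.81908 kg/day

10.81908 kg/day


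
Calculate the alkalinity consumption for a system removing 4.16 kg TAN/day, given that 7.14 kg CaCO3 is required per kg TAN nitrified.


Alkalinity factor: 7.14 kg CaCO3 consumed per kg TAN nitrified
alk = 4.16 kg TAN * 7.14 = 29.7024 kg CaCO3/day

29.7024 kg CaCO3/day


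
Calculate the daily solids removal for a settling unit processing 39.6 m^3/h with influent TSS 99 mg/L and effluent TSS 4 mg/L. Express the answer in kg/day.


Concentration drop: TSS_in - TSS_out = 99 - 4 = 95 mg/L
Hourly solids removed = Q * dTSS = 39.6 m^3/h * 95 mg/L = 3762 g/h  (m^3/h * mg/L = g/h)
Daily solids removed = 3762 * 24 = 90288 g/day
Convert g to kg: 90288 / 1000 = 90.288 kg/day

90.288 kg/day


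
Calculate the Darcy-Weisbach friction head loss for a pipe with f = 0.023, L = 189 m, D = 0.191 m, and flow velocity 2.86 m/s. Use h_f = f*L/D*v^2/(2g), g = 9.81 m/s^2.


v^2 = 2.86^2 = 8.1796 m^2/s^2
L/D = 189/0.191 = 989.5288
h_f = f*(L/D)*v^2/(2g) = 0.023 * 989.5288 * 8.1796 / 19.62 = 9.48832 m

9.48832 m


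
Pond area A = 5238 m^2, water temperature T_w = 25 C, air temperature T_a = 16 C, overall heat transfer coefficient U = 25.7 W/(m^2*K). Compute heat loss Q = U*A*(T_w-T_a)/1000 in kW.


Temperature difference dT = 25 - 16 = 9 K
Heat loss (W) = U * A * dT = 25.7 * 5238 * 9 = 1211549.4 W
Convert to kW: 1211549.4 / 1000 = 1211.5494 kW

1211.5494 kW


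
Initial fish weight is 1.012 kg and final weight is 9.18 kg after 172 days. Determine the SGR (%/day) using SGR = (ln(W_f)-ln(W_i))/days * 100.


ln(W_f) = ln(9.18) = 2.2170272
ln(W_i) = ln(1.012) = 0.011928571
ln(W_f) - ln(W_i) = 2.2170272 - 0.011928571 = 2.2050986
SGR = 2.2050986 / 172 * 100 = 1.28203 %/day

1.28203 %/day


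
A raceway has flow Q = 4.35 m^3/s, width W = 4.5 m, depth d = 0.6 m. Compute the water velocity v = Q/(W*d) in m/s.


Cross-sectional area = W * d = 4.5 * 0.6 = 2.7 m^2
Velocity = Q / A = 4.35 / 2.7 = 1.61111 m/s

1.61111 m/s


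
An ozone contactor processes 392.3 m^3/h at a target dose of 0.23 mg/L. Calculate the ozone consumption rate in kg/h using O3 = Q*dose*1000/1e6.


O3 demand (mg/h) = Q * dose * 1000 = 392.3 * 0.23 * 1000 = 90229 mg/h
Convert mg to kg: 90229 / 1e6 = 0.090229 kg/h

0.090229 kg/h


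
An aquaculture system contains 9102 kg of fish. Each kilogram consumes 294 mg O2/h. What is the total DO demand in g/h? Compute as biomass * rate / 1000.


Total O2 consumption (mg/h) = 9102 kg * 294 mg/(kg*h) = 2675988 mg/h
Convert to g/h: 2675988 / 1000 = 2675.988 g/h

2675.988 g/h


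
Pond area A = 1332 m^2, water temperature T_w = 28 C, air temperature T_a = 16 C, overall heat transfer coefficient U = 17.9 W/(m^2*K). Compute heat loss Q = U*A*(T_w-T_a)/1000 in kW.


Temperature difference dT = 28 - 16 = 12 K
Heat loss (W) = U * A * dT = 17.9 * 1332 * 12 = 286113.6 W
Convert to kW: 286113.6 / 1000 = 286.1136 kW

286.1136 kW


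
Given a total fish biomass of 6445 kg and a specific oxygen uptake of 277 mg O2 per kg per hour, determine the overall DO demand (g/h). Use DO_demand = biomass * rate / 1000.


Total O2 consumption (mg/h) = 6445 kg * 277 mg/(kg*h) = 1785265 mg/h
Convert to g/h: 1785265 / 1000 = 1785.265 g/h

1785.265 g/h


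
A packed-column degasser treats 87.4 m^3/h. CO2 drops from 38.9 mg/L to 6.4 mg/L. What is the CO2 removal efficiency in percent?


CO2_out / CO2_in = 6.4 / 38.9 = 0.16452442
Fraction remaining = 0.16452442
efficiency = (1 - 0.16452442) * 100 = 83.5476 %

83.5476 %


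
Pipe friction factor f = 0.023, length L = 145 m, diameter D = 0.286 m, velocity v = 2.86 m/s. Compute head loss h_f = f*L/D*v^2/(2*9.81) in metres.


v^2 = 2.86^2 = 8.1796 m^2/s^2
L/D = 145/0.286 = 506.99301
h_f = f*(L/D)*v^2/(2g) = 0.023 * 506.99301 * 8.1796 / 19.62 = 4.86142 m

4.86142 m


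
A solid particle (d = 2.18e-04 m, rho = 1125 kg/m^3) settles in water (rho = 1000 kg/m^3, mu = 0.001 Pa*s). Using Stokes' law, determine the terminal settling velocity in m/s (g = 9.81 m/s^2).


Density difference: rho_p - rho_f = 1125 - 1000 = 125 kg/m^3
d^2 = (2.18e-04)^2 = 4.7524e-08 m^2
Numerator = (rho_p - rho_f) * g * d^2 = 125 * 9.81 * 4.7524e-08 = 5.8276305e-05
Denominator = 18 * mu = 18 * 0.001 = 0.018
v_s = 5.8276305e-05 / 0.018 = 0.00323757 m/s
Check: Re = rho_f * v_s * d / mu = 1000 * 0.00323757 * 2.18e-04 / 0.001 = 0.706 < 1, so Stokes' law applies.

0.00323757 m/s


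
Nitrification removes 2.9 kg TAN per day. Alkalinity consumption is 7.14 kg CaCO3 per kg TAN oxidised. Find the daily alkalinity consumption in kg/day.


Alkalinity factor: 7.14 kg CaCO3 consumed per kg TAN nitrified
alk = 2.9 kg TAN * 7.14 = 20.706 kg CaCO3/day

20.706 kg CaCO3/day


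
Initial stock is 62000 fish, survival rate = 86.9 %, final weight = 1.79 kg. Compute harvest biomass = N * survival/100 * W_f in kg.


Survivors = 62000 * 86.9/100 = 53878 fish
Harvest biomass = survivors * W_f = 53878 * 1.79 = 96441.62 kg

96441.62 kg


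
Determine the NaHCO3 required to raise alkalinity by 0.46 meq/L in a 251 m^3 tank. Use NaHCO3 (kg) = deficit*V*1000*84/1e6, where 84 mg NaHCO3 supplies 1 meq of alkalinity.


Tank volume in L = 251 m^3 * 1000 = 251000 L
Total meq required = 0.46 meq/L * 251000 L = 115460 meq
NaHCO3 mass = 115460 meq * 84 mg/meq / 1e6 = 9.69864 kg

9.69864 kg


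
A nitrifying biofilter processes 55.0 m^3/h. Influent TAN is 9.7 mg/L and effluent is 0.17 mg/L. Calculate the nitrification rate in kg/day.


Concentration drop: TAN_in - TAN_out = 9.7 - 0.17 = 9.53 mg/L
Hourly TAN removed = Q * dTAN = 55.0 m^3/h * 9.53 mg/L = 524.15 g/h  (m^3/h * mg/L = g/h)
Daily TAN removed = 524.15 * 24 = 12579.6 g/day
Convert to kg/day: 12579.6 / 1000 = 12.5796 kg/day

12.5796 kg/day


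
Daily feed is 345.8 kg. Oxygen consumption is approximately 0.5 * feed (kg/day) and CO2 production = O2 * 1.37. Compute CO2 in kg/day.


O2 = 345.8 * 0.5 = 172.9
CO2 = 172.9 * 1.37 = 236.873

236.873 kg/day


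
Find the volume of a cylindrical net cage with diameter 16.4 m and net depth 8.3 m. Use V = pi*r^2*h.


r = d/2 = 16.4/2 = 8.2 m
Base area = pi*r^2 = pi*8.2^2 = 211.24069 m^2
Volume = 211.24069 * 8.3 = 1753.3 m^3

1753.3 m^3


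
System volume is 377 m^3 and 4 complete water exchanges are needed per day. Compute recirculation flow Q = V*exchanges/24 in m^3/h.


Daily recirculation volume = 377 m^3 * 4 = 1508 m^3/day
Flow rate Q = daily volume / 24 h = 1508 / 24 = 62.8333 m^3/h

62.8333 m^3/h


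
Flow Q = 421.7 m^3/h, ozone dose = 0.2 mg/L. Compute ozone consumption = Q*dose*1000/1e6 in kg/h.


O3 demand (mg/h) = Q * dose * 1000 = 421.7 * 0.2 * 1000 = 84340 mg/h
Convert mg to kg: 84340 / 1e6 = 0.08434 kg/h

0.08434 kg/h


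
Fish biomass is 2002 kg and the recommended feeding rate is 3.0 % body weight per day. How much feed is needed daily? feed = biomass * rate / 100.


Feeding rate fraction = 3.0% / 100 = 0.03
Daily feed = 2002 kg * 0.03 = 60.06 kg/day

60.06 kg/day


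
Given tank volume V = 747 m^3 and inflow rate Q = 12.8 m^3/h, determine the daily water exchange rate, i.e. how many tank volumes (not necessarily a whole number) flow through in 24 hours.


Daily flow volume = 12.8 m^3/h * 24 h = 307.2 m^3/day
Exchanges = daily flow / tank volume = 307.2 / 747 = 0.411245 exchanges/day

0.411245 exchanges/day


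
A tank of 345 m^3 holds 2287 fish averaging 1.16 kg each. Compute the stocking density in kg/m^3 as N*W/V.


Total biomass = 2287 fish * 1.16 kg = 2652.92 kg
Density = total biomass / volume = 2652.92 / 345 = 7.68962 kg/m^3

7.68962 kg/m^3


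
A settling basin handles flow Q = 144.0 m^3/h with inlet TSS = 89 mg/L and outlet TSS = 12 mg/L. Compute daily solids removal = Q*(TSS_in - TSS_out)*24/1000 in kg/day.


Concentration drop: TSS_in - TSS_out = 89 - 12 = 77 mg/L
Hourly solids removed = Q * dTSS = 144.0 m^3/h * 77 mg/L = 11088 g/h  (m^3/h * mg/L = g/h)
Daily solids removed = 11088 * 24 = 266112 g/day
Convert g to kg: 266112 / 1000 = 266.112 kg/day

266.112 kg/day


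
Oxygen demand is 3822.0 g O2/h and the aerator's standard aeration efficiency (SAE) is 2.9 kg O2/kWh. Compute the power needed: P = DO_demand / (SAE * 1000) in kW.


SAE in g O2/kWh = 2.9 * 1000 = 2900 g/kWh
P = DO_demand / SAE_g = 3822.0 / 2900 = 1.31793 kW

1.31793 kW


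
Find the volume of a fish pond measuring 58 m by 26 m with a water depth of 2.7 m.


Base area = L * W = 58 * 26 = 1508 m^2
Volume = area * depth = 1508 * 2.7 = 4071.6 m^3

4071.6 m^3


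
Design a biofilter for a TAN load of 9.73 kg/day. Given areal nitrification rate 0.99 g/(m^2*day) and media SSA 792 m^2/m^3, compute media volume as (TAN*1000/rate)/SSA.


A = 9.73*1000 / 0.99 = 9828.2828 m^2
V = 9828.2828 / 792 = 12.4094

12.4094 m^3


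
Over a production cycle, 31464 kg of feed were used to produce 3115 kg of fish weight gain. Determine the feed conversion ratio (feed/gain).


FCR = feed consumed / weight gained
FCR = 31464 kg / 3115 kg = 10.1008

10.1008


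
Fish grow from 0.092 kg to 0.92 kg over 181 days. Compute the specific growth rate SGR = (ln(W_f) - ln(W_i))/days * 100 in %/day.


ln(W_f) = ln(0.92) = -0.083381609
ln(W_i) = ln(0.092) = -2.3859667
ln(W_f) - ln(W_i) = -0.083381609 - -2.3859667 = 2.3025851
SGR = 2.3025851 / 181 * 100 = 1.27215 %/day

1.27215 %/day


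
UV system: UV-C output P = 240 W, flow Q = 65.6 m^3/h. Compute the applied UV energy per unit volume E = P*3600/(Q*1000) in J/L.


Energy delivered per hour = 240 W * 3600 s = 864000 J/h
Volume treated per hour = 65.6 m^3/h * 1000 = 65600 L/h
dose = 864000 / 65600 = 13.1707 J/L

13.1707 J/L


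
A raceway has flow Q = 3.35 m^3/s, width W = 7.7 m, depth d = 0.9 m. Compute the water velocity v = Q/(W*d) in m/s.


Cross-sectional area = W * d = 7.7 * 0.9 = 6.93 m^2
Velocity = Q / A = 3.35 / 6.93 = 0.483405 m/s

0.483405 m/s


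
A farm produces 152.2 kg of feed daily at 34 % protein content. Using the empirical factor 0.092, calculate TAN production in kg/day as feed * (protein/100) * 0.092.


Protein in feed = 152.2 * 34/100 = 51.748 kg/day
TAN = protein * 0.092 = 51.748 * 0.092 = 4.760816 kg/day

4.760816 kg/day


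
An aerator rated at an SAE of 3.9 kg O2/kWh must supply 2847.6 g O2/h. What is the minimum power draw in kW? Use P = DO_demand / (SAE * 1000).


SAE in g O2/kWh = 3.9 * 1000 = 3900 g/kWh
P = DO_demand / SAE_g = 2847.6 / 3900 = 0.730154 kW

0.730154 kW


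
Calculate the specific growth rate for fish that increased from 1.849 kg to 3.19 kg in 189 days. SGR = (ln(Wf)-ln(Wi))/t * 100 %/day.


ln(W_f) = ln(3.19) = 1.1600209
ln(W_i) = ln(1.849) = 0.61464495
ln(W_f) - ln(W_i) = 1.1600209 - 0.61464495 = 0.54537595
SGR = 0.54537595 / 189 * 100 = 0.288559 %/day

0.288559 %/day


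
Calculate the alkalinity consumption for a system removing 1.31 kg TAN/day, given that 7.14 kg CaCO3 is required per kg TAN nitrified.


Alkalinity factor: 7.14 kg CaCO3 consumed per kg TAN nitrified
alk = 1.31 kg TAN * 7.14 = 9.3534 kg CaCO3/day

9.3534 kg CaCO3/day


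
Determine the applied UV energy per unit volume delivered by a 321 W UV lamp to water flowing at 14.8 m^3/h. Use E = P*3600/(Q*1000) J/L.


Energy delivered per hour = 321 W * 3600 s = 1155600 J/h
Volume treated per hour = 14.8 m^3/h * 1000 = 14800 L/h
dose = 1155600 / 14800 = 78.0811 J/L

78.0811 J/L


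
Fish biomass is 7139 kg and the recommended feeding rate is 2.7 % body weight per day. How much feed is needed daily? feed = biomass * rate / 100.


Feeding rate fraction = 2.7% / 100 = 0.027
Daily feed = 7139 kg * 0.027 = 192.753 kg/day

192.753 kg/day


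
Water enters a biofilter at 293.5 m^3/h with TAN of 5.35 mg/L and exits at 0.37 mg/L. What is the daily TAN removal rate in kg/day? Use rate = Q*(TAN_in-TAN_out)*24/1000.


Concentration drop: TAN_in - TAN_out = 5.35 - 0.37 = 4.98 mg/L
Hourly TAN removed = Q * dTAN = 293.5 m^3/h * 4.98 mg/L = 1461.63 g/h  (m^3/h * mg/L = g/h)
Daily TAN removed = 1461.63 * 24 = 35079.12 g/day
Convert to kg/day: 35079.12 / 1000 = 35.07912 kg/day

35.07912 kg/day


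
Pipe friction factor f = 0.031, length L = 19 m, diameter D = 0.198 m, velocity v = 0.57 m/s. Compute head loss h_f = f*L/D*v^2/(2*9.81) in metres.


v^2 = 0.57^2 = 0.3249 m^2/s^2
L/D = 19/0.198 = 95.959596
h_f = f*(L/D)*v^2/(2g) = 0.031 * 95.959596 * 0.3249 / 19.62 = 0.0492607 m

0.0492607 m


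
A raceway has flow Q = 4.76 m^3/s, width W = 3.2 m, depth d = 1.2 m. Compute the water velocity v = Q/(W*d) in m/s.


Cross-sectional area = W * d = 3.2 * 1.2 = 3.84 m^2
Velocity = Q / A = 4.76 / 3.84 = 1.23958 m/s

1.23958 m/s


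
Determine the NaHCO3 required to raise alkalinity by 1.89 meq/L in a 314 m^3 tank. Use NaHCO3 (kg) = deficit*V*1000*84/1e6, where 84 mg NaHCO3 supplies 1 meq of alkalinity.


Tank volume in L = 314 m^3 * 1000 = 314000 L
Total meq required = 1.89 meq/L * 314000 L = 593460 meq
NaHCO3 mass = 593460 meq * 84 mg/meq / 1e6 = 49.8506 kg

49.8506 kg


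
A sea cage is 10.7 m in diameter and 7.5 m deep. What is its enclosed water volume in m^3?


r = d/2 = 10.7/2 = 5.35 m
Base area = pi*r^2 = pi*5.35^2 = 89.920236 m^2
Volume = 89.920236 * 7.5 = 674.402 m^3

674.402 m^3


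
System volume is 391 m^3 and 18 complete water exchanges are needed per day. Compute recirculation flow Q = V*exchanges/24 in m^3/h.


Daily recirculation volume = 391 m^3 * 18 = 7038 m^3/day
Flow rate Q = daily volume / 24 h = 7038 / 24 = 293.25 m^3/h

293.25 m^3/h


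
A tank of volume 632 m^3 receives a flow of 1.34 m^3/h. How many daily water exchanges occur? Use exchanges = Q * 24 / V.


Daily flow volume = 1.34 m^3/h * 24 h = 32.16 m^3/day
Exchanges = daily flow / tank volume = 32.16 / 632 = 0.0508861 exchanges/day

0.0508861 exchanges/day


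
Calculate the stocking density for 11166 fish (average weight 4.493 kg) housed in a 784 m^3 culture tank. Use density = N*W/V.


Total biomass = 11166 fish * 4.493 kg = 50168.838 kg
Density = total biomass / volume = 50168.838 / 784 = 63.9909 kg/m^3

63.9909 kg/m^3


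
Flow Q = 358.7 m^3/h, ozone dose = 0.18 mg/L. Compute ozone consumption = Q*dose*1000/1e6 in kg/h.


O3 demand (mg/h) = Q * dose * 1000 = 358.7 * 0.18 * 1000 = 64566 mg/h
Convert mg to kg: 64566 / 1e6 = 0.064566 kg/h

0.064566 kg/h


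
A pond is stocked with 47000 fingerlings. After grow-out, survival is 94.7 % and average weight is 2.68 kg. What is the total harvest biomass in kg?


Survivors = 47000 * 94.7/100 = 44509 fish
Harvest biomass = survivors * W_f = 44509 * 2.68 = 119284.12 kg

119284.12 kg


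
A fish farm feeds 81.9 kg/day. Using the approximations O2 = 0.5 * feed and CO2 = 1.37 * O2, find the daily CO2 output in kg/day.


O2 = 81.9 * 0.5 = 40.95
CO2 = 40.95 * 1.37 = 56.1015

56.1015 kg/day


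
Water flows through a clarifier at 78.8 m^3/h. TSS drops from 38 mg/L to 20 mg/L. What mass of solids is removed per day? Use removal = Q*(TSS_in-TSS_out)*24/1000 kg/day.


Concentration drop: TSS_in - TSS_out = 38 - 20 = 18 mg/L
Hourly solids removed = Q * dTSS = 78.8 m^3/h * 18 mg/L = 1418.4 g/h  (m^3/h * mg/L = g/h)
Daily solids removed = 1418.4 * 24 = 34041.6 g/day
Convert g to kg: 34041.6 / 1000 = 34.0416 kg/day

34.0416 kg/day


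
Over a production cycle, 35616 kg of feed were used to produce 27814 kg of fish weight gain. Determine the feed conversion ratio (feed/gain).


FCR = feed consumed / weight gained
FCR = 35616 kg / 27814 kg = 1.28051

1.28051


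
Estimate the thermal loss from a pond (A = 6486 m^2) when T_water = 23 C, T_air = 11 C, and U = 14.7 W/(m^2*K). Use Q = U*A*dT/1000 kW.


Temperature difference dT = 23 - 11 = 12 K
Heat loss (W) = U * A * dT = 14.7 * 6486 * 12 = 1144130.4 W
Convert to kW: 1144130.4 / 1000 = 1144.1304 kW

1144.1304 kW


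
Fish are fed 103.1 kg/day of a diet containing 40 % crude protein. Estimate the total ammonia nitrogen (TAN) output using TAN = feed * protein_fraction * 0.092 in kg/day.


Protein in feed = 103.1 * 40/100 = 41.24 kg/day
TAN = protein * 0.092 = 41.24 * 0.092 = 3.79408 kg/day

3.79408 kg/day


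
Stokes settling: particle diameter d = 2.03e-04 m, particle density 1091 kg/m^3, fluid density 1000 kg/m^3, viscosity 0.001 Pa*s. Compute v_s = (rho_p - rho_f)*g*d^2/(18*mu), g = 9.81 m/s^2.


Density difference: rho_p - rho_f = 1091 - 1000 = 91 kg/m^3
d^2 = (2.03e-04)^2 = 4.1209e-08 m^2
Numerator = (rho_p - rho_f) * g * d^2 = 91 * 9.81 * 4.1209e-08 = 3.6787686e-05
Denominator = 18 * mu = 18 * 0.001 = 0.018
v_s = 3.6787686e-05 / 0.018 = 0.00204376 m/s
Check: Re = rho_f * v_s * d / mu = 1000 * 0.00204376 * 2.03e-04 / 0.001 = 0.415 < 1, so Stokes' law applies.

0.00204376 m/s


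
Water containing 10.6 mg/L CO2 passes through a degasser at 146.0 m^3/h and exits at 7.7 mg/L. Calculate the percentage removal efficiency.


CO2_out / CO2_in = 7.7 / 10.6 = 0.72641509
Fraction remaining = 0.72641509
efficiency = (1 - 0.72641509) * 100 = 27.3585 %

27.3585 %


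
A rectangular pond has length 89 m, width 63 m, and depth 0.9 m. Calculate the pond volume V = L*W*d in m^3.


Base area = L * W = 89 * 63 = 5607 m^2
Volume = area * depth = 5607 * 0.9 = 5046.3 m^3

5046.3 m^3


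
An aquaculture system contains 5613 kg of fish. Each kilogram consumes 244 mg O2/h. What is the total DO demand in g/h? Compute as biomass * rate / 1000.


Total O2 consumption (mg/h) = 5613 kg * 244 mg/(kg*h) = 1369572 mg/h
Convert to g/h: 1369572 / 1000 = 1369.572 g/h

1369.572 g/h


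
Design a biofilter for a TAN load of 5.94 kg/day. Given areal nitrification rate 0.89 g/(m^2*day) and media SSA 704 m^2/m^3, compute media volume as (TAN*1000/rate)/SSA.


A = 5.94*1000 / 0.89 = 6674.1573 m^2
V = 6674.1573 / 704 = 9.48034

9.48034 m^3


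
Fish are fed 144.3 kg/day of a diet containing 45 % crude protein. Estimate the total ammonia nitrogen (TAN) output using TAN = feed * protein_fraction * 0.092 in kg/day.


Protein in feed = 144.3 * 45/100 = 64.935 kg/day
TAN = protein * 0.092 = 64.935 * 0.092 = 5.97402 kg/day

5.97402 kg/day


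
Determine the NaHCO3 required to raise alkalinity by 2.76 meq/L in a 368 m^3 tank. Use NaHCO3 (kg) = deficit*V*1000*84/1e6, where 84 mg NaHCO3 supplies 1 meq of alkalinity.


Tank volume in L = 368 m^3 * 1000 = 368000 L
Total meq required = 2.76 meq/L * 368000 L = 1015680 meq
NaHCO3 mass = 1015680 meq * 84 mg/meq / 1e6 = 85.3171 kg

85.3171 kg


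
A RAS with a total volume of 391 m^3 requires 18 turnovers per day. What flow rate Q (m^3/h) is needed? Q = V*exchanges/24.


Daily recirculation volume = 391 m^3 * 18 = 7038 m^3/day
Flow rate Q = daily volume / 24 h = 7038 / 24 = 293.25 m^3/h

293.25 m^3/h


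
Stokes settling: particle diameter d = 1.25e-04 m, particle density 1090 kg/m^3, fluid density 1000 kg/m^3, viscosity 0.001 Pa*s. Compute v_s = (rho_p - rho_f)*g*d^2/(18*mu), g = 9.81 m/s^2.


Density difference: rho_p - rho_f = 1090 - 1000 = 90 kg/m^3
d^2 = (1.25e-04)^2 = 1.5625e-08 m^2
Numerator = (rho_p - rho_f) * g * d^2 = 90 * 9.81 * 1.5625e-08 = 1.3795313e-05
Denominator = 18 * mu = 18 * 0.001 = 0.018
v_s = 1.3795313e-05 / 0.018 = 7.66406e-04 m/s
Check: Re = rho_f * v_s * d / mu = 1000 * 7.66406e-04 * 1.25e-04 / 0.001 = 0.0958 < 1, so Stokes' law applies.

7.66406e-04 m/s


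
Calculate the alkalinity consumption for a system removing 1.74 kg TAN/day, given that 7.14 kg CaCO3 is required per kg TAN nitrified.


Alkalinity factor: 7.14 kg CaCO3 consumed per kg TAN nitrified
alk = 1.74 kg TAN * 7.14 = 12.4236 kg CaCO3/day

12.4236 kg CaCO3/day


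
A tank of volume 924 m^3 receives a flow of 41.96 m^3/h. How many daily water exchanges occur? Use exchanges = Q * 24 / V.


Daily flow volume = 41.96 m^3/h * 24 h = 1007.04 m^3/day
Exchanges = daily flow / tank volume = 1007.04 / 924 = 1.08987 exchanges/day

1.08987 exchanges/day


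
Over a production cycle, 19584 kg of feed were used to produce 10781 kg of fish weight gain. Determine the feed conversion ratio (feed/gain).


FCR = feed consumed / weight gained
FCR = 19584 kg / 10781 kg = 1.81653

1.81653


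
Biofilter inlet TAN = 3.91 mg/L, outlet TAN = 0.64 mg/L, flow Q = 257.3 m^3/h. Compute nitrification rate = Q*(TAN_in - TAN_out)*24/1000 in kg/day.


Concentration drop: TAN_in - TAN_out = 3.91 - 0.64 = 3.27 mg/L
Hourly TAN removed = Q * dTAN = 257.3 m^3/h * 3.27 mg/L = 841.371 g/h  (m^3/h * mg/L = g/h)
Daily TAN removed = 841.371 * 24 = 20192.904 g/day
Convert to kg/day: 20192.904 / 1000 = 20.192904 kg/day

20.192904 kg/day


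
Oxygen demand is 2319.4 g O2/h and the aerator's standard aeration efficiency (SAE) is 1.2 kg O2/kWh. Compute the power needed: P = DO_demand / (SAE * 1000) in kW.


SAE in g O2/kWh = 1.2 * 1000 = 1200 g/kWh
P = DO_demand / SAE_g = 2319.4 / 1200 = 1.93283 kW

1.93283 kW


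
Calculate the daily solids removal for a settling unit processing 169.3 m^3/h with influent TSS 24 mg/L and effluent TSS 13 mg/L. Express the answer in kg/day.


Concentration drop: TSS_in - TSS_out = 24 - 13 = 11 mg/L
Hourly solids removed = Q * dTSS = 169.3 m^3/h * 11 mg/L = 1862.3 g/h  (m^3/h * mg/L = g/h)
Daily solids removed = 1862.3 * 24 = 44695.2 g/day
Convert g to kg: 44695.2 / 1000 = 44.6952 kg/day

44.6952 kg/day


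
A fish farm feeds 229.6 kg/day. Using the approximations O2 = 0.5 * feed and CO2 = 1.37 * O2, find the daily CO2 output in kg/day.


O2 = 229.6 * 0.5 = 114.8
CO2 = 114.8 * 1.37 = 157.276

157.276 kg/day


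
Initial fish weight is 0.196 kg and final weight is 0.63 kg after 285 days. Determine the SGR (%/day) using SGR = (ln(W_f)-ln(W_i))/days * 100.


ln(W_f) = ln(0.63) = -0.46203546
ln(W_i) = ln(0.196) = -1.6296406
ln(W_f) - ln(W_i) = -0.46203546 - -1.6296406 = 1.1676051
SGR = 1.1676051 / 285 * 100 = 0.409686 %/day

0.409686 %/day


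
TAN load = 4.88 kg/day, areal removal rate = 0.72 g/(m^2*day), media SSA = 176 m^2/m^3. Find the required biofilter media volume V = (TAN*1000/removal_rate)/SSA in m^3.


A = 4.88*1000 / 0.72 = 6777.7778 m^2
V = 6777.7778 / 176 = 38.5101

38.5101 m^3


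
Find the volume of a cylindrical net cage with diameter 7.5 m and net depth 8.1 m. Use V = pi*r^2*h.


r = d/2 = 7.5/2 = 3.75 m
Base area = pi*r^2 = pi*3.75^2 = 44.178647 m^2
Volume = 44.178647 * 8.1 = 357.847 m^3

357.847 m^3


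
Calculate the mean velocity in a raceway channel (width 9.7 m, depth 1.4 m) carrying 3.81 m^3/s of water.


Cross-sectional area = W * d = 9.7 * 1.4 = 13.58 m^2
Velocity = Q / A = 3.81 / 13.58 = 0.28056 m/s

0.28056 m/s


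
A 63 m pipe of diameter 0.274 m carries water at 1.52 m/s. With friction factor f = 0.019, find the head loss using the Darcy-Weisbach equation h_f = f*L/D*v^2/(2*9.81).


v^2 = 1.52^2 = 2.3104 m^2/s^2
L/D = 63/0.274 = 229.92701
h_f = f*(L/D)*v^2/(2g) = 0.019 * 229.92701 * 2.3104 / 19.62 = 0.514436 m

0.514436 m


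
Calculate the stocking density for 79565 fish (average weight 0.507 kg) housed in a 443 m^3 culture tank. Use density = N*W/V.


Total biomass = 79565 fish * 0.507 kg = 40339.455 kg
Density = total biomass / volume = 40339.455 / 443 = 91.0597 kg/m^3

91.0597 kg/m^3


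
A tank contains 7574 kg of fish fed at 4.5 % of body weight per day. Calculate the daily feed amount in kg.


Feeding rate fraction = 4.5% / 100 = 0.045
Daily feed = 7574 kg * 0.045 = 340.83 kg/day

340.83 kg/day


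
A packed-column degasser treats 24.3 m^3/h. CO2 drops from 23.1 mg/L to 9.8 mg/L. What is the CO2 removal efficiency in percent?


CO2_out / CO2_in = 9.8 / 23.1 = 0.42424242
Fraction remaining = 0.42424242
efficiency = (1 - 0.42424242) * 100 = 57.5758 %

57.5758 %


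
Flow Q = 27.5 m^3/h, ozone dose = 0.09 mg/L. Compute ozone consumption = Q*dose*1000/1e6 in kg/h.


O3 demand (mg/h) = Q * dose * 1000 = 27.5 * 0.09 * 1000 = 2475 mg/h
Convert mg to kg: 2475 / 1e6 = 0.002475 kg/h

0.002475 kg/h


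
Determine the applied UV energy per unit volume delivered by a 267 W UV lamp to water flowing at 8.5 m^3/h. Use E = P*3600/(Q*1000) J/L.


Energy delivered per hour = 267 W * 3600 s = 961200 J/h
Volume treated per hour = 8.5 m^3/h * 1000 = 8500 L/h
dose = 961200 / 8500 = 113.082 J/L

113.082 J/L


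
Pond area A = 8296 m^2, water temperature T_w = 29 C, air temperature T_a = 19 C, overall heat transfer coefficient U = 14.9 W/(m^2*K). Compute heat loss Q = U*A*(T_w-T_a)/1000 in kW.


Temperature difference dT = 29 - 19 = 10 K
Heat loss (W) = U * A * dT = 14.9 * 8296 * 10 = 1236104 W
Convert to kW: 1236104 / 1000 = 1236.104 kW

1236.104 kW


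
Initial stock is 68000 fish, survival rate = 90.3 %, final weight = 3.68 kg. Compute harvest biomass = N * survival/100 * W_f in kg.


Survivors = 68000 * 90.3/100 = 61404 fish
Harvest biomass = survivors * W_f = 61404 * 3.68 = 225966.72 kg

225966.72 kg


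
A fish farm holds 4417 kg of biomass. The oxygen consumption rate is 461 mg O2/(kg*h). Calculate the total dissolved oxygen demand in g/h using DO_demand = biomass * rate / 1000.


Total O2 consumption (mg/h) = 4417 kg * 461 mg/(kg*h) = 2036237 mg/h
Convert to g/h: 2036237 / 1000 = 2036.237 g/h

2036.237 g/h


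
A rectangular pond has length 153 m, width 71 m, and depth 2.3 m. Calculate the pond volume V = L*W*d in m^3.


Base area = L * W = 153 * 71 = 10863 m^2
Volume = area * depth = 10863 * 2.3 = 24984.9 m^3

24984.9 m^3


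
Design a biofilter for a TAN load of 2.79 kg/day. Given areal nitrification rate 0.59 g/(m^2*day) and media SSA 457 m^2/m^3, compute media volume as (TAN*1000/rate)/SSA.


A = 2.79*1000 / 0.59 = 4728.8136 m^2
V = 4728.8136 / 457 = 10.3475

10.3475 m^3


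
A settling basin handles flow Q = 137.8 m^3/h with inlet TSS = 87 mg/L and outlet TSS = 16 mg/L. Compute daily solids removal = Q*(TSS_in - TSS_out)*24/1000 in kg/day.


Concentration drop: TSS_in - TSS_out = 87 - 16 = 71 mg/L
Hourly solids removed = Q * dTSS = 137.8 m^3/h * 71 mg/L = 9783.8 g/h  (m^3/h * mg/L = g/h)
Daily solids removed = 9783.8 * 24 = 234811.2 g/day
Convert g to kg: 234811.2 / 1000 = 234.8112 kg/day

234.8112 kg/day


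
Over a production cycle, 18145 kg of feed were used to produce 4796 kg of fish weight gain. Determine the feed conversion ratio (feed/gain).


FCR = feed consumed / weight gained
FCR = 18145 kg / 4796 kg = 3.78336

3.78336


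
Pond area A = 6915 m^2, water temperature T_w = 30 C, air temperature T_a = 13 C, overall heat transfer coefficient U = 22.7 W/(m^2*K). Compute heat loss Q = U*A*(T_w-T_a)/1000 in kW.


Temperature difference dT = 30 - 13 = 17 K
Heat loss (W) = U * A * dT = 22.7 * 6915 * 17 = 2668498.5 W
Convert to kW: 2668498.5 / 1000 = 2668.4985 kW

2668.4985 kW


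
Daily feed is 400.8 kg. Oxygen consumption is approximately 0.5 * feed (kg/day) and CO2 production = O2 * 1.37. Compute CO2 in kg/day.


O2 = 400.8 * 0.5 = 200.4
CO2 = 200.4 * 1.37 = 274.548

274.548 kg/day


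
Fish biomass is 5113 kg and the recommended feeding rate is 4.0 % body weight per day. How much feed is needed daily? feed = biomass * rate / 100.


Feeding rate fraction = 4.0% / 100 = 0.04
Daily feed = 5113 kg * 0.04 = 204.52 kg/day

204.52 kg/day


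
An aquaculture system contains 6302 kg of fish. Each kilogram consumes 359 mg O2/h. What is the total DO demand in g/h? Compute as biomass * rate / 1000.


Total O2 consumption (mg/h) = 6302 kg * 359 mg/(kg*h) = 2262418 mg/h
Convert to g/h: 2262418 / 1000 = 2262.418 g/h

2262.418 g/h


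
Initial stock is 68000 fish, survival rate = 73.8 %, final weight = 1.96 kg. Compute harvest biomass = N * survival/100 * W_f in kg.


Survivors = 68000 * 73.8/100 = 50184 fish
Harvest biomass = survivors * W_f = 50184 * 1.96 = 98360.64 kg

98360.64 kg


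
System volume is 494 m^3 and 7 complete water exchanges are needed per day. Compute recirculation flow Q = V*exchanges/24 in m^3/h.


Daily recirculation volume = 494 m^3 * 7 = 3458 m^3/day
Flow rate Q = daily volume / 24 h = 3458 / 24 = 144.083 m^3/h

144.083 m^3/h


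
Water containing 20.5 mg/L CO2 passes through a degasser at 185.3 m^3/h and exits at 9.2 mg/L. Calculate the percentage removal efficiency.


CO2_out / CO2_in = 9.2 / 20.5 = 0.44878049
Fraction remaining = 0.44878049
efficiency = (1 - 0.44878049) * 100 = 55.122 %

55.122 %


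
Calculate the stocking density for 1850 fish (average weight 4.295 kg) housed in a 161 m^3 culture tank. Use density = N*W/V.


Total biomass = 1850 fish * 4.295 kg = 7945.75 kg
Density = total biomass / volume = 7945.75 / 161 = 49.3525 kg/m^3

49.3525 kg/m^3


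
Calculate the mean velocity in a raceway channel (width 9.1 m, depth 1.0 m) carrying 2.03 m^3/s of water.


Cross-sectional area = W * d = 9.1 * 1.0 = 9.1 m^2
Velocity = Q / A = 2.03 / 9.1 = 0.223077 m/s

0.223077 m/s


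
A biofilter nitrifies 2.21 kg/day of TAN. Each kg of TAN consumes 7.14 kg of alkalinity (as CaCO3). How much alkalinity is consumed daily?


Alkalinity factor: 7.14 kg CaCO3 consumed per kg TAN nitrified
alk = 2.21 kg TAN * 7.14 = 15.7794 kg CaCO3/day

15.7794 kg CaCO3/day


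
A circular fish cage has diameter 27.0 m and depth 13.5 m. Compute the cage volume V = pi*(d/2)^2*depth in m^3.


r = d/2 = 27.0/2 = 13.5 m
Base area = pi*r^2 = pi*13.5^2 = 572.55526 m^2
Volume = 572.55526 * 13.5 = 7729.5 m^3

7729.5 m^3


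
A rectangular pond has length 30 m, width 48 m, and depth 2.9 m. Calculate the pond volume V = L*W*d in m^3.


Base area = L * W = 30 * 48 = 1440 m^2
Volume = area * depth = 1440 * 2.9 = 4176 m^3

4176 m^3


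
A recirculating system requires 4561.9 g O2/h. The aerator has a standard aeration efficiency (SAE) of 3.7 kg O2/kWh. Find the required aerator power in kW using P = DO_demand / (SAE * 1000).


SAE in g O2/kWh = 3.7 * 1000 = 3700 g/kWh
P = DO_demand / SAE_g = 4561.9 / 3700 = 1.23295 kW

1.23295 kW


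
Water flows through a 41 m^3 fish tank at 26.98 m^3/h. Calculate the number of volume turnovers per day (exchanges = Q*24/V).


Daily flow volume = 26.98 m^3/h * 24 h = 647.52 m^3/day
Exchanges = daily flow / tank volume = 647.52 / 41 = 15.7932 exchanges/day

15.7932 exchanges/day


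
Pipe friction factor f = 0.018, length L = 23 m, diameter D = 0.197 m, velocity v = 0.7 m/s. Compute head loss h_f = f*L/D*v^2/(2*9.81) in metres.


v^2 = 0.7^2 = 0.49 m^2/s^2
L/D = 23/0.197 = 116.75127
h_f = f*(L/D)*v^2/(2g) = 0.018 * 116.75127 * 0.49 / 19.62 = 0.0524845 m

0.0524845 m


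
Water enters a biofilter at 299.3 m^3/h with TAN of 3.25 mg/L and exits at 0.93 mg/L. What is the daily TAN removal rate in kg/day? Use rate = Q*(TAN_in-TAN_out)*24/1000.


Concentration drop: TAN_in - TAN_out = 3.25 - 0.93 = 2.32 mg/L
Hourly TAN removed = Q * dTAN = 299.3 m^3/h * 2.32 mg/L = 694.376 g/h  (m^3/h * mg/L = g/h)
Daily TAN removed = 694.376 * 24 = 16665.024 g/day
Convert to kg/day: 16665.024 / 1000 = 16.665024 kg/day

16.665024 kg/day


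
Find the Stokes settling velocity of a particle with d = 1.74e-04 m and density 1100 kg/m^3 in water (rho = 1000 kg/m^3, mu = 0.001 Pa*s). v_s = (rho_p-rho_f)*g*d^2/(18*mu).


Density difference: rho_p - rho_f = 1100 - 1000 = 100 kg/m^3
d^2 = (1.74e-04)^2 = 3.0276e-08 m^2
Numerator = (rho_p - rho_f) * g * d^2 = 100 * 9.81 * 3.0276e-08 = 2.9700756e-05
Denominator = 18 * mu = 18 * 0.001 = 0.018
v_s = 2.9700756e-05 / 0.018 = 0.00165004 m/s
Check: Re = rho_f * v_s * d / mu = 1000 * 0.00165004 * 1.74e-04 / 0.001 = 0.287 < 1, so Stokes' law applies.

0.00165004 m/s


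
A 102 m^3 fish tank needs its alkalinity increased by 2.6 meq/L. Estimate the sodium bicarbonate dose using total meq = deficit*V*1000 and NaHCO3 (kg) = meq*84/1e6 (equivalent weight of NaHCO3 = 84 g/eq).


Tank volume in L = 102 m^3 * 1000 = 102000 L
Total meq required = 2.6 meq/L * 102000 L = 265200 meq
NaHCO3 mass = 265200 meq * 84 mg/meq / 1e6 = 22.2768 kg

22.2768 kg


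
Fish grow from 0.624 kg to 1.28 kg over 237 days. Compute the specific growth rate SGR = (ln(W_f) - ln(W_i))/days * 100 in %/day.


ln(W_f) = ln(1.28) = 0.24686008
ln(W_i) = ln(0.624) = -0.47160491
ln(W_f) - ln(W_i) = 0.24686008 - -0.47160491 = 0.71846499
SGR = 0.71846499 / 237 * 100 = 0.30315 %/day

0.30315 %/day


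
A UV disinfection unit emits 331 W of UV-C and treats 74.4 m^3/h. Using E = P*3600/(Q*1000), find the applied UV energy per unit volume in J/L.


Energy delivered per hour = 331 W * 3600 s = 1191600 J/h
Volume treated per hour = 74.4 m^3/h * 1000 = 74400 L/h
dose = 1191600 / 74400 = 16.0161 J/L

16.0161 J/L


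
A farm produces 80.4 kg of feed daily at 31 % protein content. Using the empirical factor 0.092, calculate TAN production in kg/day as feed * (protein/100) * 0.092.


Protein in feed = 80.4 * 31/100 = 24.924 kg/day
TAN = protein * 0.092 = 24.924 * 0.092 = 2.293008 kg/day

2.293008 kg/day


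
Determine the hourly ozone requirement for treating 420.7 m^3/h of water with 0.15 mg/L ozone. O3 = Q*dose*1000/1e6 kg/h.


O3 demand (mg/h) = Q * dose * 1000 = 420.7 * 0.15 * 1000 = 63105 mg/h
Convert mg to kg: 63105 / 1e6 = 0.063105 kg/h

0.063105 kg/h


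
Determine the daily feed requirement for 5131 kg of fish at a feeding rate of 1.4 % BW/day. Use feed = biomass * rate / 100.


Feeding rate fraction = 1.4% / 100 = 0.014
Daily feed = 5131 kg * 0.014 = 71.834 kg/day

71.834 kg/day


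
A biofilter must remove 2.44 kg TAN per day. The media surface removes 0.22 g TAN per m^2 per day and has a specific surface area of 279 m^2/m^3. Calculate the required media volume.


A = 2.44*1000 / 0.22 = 11090.909 m^2
V = 11090.909 / 279 = 39.7524

39.7524 m^3


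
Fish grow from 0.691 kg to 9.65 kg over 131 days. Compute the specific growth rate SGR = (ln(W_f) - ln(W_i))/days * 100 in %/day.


ln(W_f) = ln(9.65) = 2.2669579
ln(W_i) = ln(0.691) = -0.36961546
ln(W_f) - ln(W_i) = 2.2669579 - -0.36961546 = 2.6365734
SGR = 2.6365734 / 131 * 100 = 2.01265 %/day

2.01265 %/day


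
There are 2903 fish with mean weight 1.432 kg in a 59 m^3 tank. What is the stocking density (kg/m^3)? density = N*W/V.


Total biomass = 2903 fish * 1.432 kg = 4157.096 kg
Density = total biomass / volume = 4157.096 / 59 = 70.4593 kg/m^3

70.4593 kg/m^3


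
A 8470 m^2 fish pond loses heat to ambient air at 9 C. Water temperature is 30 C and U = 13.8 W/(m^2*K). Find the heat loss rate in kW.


Temperature difference dT = 30 - 9 = 21 K
Heat loss (W) = U * A * dT = 13.8 * 8470 * 21 = 2454606 W
Convert to kW: 2454606 / 1000 = 2454.606 kW

2454.606 kW


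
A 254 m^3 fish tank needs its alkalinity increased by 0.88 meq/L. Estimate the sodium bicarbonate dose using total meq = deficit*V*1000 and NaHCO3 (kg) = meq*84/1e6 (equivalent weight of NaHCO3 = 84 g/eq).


Tank volume in L = 254 m^3 * 1000 = 254000 L
Total meq required = 0.88 meq/L * 254000 L = 223520 meq
NaHCO3 mass = 223520 meq * 84 mg/meq / 1e6 = 18.7757 kg

18.7757 kg


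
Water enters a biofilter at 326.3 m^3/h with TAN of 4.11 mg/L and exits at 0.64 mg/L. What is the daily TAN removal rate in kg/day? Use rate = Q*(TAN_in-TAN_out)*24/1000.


Concentration drop: TAN_in - TAN_out = 4.11 - 0.64 = 3.47 mg/L
Hourly TAN removed = Q * dTAN = 326.3 m^3/h * 3.47 mg/L = 1132.261 g/h  (m^3/h * mg/L = g/h)
Daily TAN removed = 1132.261 * 24 = 27174.264 g/day
Convert to kg/day: 27174.264 / 1000 = 27.174264 kg/day

27.174264 kg/day


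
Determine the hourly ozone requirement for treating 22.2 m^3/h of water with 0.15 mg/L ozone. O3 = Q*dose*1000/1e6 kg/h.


O3 demand (mg/h) = Q * dose * 1000 = 22.2 * 0.15 * 1000 = 3330 mg/h
Convert mg to kg: 3330 / 1e6 = 0.00333 kg/h

0.00333 kg/h


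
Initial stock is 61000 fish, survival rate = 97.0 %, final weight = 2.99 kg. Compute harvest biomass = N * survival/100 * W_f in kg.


Survivors = 61000 * 97.0/100 = 59170 fish
Harvest biomass = survivors * W_f = 59170 * 2.99 = 176918.3 kg

176918.3 kg


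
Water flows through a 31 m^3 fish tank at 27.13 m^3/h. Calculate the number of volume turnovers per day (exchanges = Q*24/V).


Daily flow volume = 27.13 m^3/h * 24 h = 651.12 m^3/day
Exchanges = daily flow / tank volume = 651.12 / 31 = 21.0039 exchanges/day

21.0039 exchanges/day


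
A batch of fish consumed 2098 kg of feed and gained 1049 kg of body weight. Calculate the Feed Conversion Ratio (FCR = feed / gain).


FCR = feed consumed / weight gained
FCR = 2098 kg / 1049 kg = 2

2


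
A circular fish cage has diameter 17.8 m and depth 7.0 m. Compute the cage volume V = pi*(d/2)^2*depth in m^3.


r = d/2 = 17.8/2 = 8.9 m
Base area = pi*r^2 = pi*8.9^2 = 248.84555 m^2
Volume = 248.84555 * 7.0 = 1741.92 m^3

1741.92 m^3


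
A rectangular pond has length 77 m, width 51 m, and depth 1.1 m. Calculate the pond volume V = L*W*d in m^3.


Base area = L * W = 77 * 51 = 3927 m^2
Volume = area * depth = 3927 * 1.1 = 4319.7 m^3

4319.7 m^3


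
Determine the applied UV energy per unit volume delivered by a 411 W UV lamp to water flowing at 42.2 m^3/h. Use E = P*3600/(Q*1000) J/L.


Energy delivered per hour = 411 W * 3600 s = 1479600 J/h
Volume treated per hour = 42.2 m^3/h * 1000 = 42200 L/h
dose = 1479600 / 42200 = 35.0616 J/L

35.0616 J/L


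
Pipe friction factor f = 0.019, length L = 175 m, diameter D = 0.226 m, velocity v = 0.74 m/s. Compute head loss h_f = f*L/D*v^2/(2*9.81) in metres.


v^2 = 0.74^2 = 0.5476 m^2/s^2
L/D = 175/0.226 = 774.33628
h_f = f*(L/D)*v^2/(2g) = 0.019 * 774.33628 * 0.5476 / 19.62 = 0.410627 m

0.410627 m


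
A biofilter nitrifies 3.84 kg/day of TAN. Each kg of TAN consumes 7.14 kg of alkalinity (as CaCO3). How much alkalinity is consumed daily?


Alkalinity factor: 7.14 kg CaCO3 consumed per kg TAN nitrified
alk = 3.84 kg TAN * 7.14 = 27.4176 kg CaCO3/day

27.4176 kg CaCO3/day


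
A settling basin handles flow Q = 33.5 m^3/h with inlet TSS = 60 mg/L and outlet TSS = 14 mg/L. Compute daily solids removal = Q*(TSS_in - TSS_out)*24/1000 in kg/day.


Concentration drop: TSS_in - TSS_out = 60 - 14 = 46 mg/L
Hourly solids removed = Q * dTSS = 33.5 m^3/h * 46 mg/L = 1541 g/h  (m^3/h * mg/L = g/h)
Daily solids removed = 1541 * 24 = 36984 g/day
Convert g to kg: 36984 / 1000 = 36.984 kg/day

36.984 kg/day
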